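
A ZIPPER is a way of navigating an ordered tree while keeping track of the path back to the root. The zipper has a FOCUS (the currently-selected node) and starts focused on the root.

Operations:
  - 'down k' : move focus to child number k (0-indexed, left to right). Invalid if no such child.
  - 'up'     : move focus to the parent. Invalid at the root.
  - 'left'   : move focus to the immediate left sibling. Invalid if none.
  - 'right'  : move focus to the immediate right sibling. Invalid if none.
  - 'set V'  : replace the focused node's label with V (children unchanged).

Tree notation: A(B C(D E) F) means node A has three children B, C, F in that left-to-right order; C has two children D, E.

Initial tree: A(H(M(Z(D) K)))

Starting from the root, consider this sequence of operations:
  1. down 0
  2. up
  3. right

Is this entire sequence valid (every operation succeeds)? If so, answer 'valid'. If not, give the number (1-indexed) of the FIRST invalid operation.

Answer: 3

Derivation:
Step 1 (down 0): focus=H path=0 depth=1 children=['M'] left=[] right=[] parent=A
Step 2 (up): focus=A path=root depth=0 children=['H'] (at root)
Step 3 (right): INVALID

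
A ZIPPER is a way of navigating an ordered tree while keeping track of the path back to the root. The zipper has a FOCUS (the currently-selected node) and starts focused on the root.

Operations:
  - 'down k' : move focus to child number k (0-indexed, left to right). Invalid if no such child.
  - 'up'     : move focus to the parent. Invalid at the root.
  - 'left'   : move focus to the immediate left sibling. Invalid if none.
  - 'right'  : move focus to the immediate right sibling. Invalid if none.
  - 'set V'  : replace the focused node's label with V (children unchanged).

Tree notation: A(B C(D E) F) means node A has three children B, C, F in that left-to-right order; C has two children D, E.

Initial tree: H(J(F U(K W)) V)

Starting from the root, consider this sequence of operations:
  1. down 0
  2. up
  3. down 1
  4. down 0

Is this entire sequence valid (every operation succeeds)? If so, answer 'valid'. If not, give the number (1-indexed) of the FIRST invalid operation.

Answer: 4

Derivation:
Step 1 (down 0): focus=J path=0 depth=1 children=['F', 'U'] left=[] right=['V'] parent=H
Step 2 (up): focus=H path=root depth=0 children=['J', 'V'] (at root)
Step 3 (down 1): focus=V path=1 depth=1 children=[] left=['J'] right=[] parent=H
Step 4 (down 0): INVALID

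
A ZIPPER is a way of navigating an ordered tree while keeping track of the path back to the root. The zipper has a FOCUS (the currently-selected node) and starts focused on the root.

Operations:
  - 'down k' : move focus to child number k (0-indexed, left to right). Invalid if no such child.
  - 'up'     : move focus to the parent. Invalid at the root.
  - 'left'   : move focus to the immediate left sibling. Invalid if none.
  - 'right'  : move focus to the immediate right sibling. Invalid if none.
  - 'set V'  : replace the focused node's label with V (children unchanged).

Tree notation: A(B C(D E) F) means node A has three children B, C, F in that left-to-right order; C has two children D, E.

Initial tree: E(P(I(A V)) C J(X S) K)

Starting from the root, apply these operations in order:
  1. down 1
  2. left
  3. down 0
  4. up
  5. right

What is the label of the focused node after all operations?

Step 1 (down 1): focus=C path=1 depth=1 children=[] left=['P'] right=['J', 'K'] parent=E
Step 2 (left): focus=P path=0 depth=1 children=['I'] left=[] right=['C', 'J', 'K'] parent=E
Step 3 (down 0): focus=I path=0/0 depth=2 children=['A', 'V'] left=[] right=[] parent=P
Step 4 (up): focus=P path=0 depth=1 children=['I'] left=[] right=['C', 'J', 'K'] parent=E
Step 5 (right): focus=C path=1 depth=1 children=[] left=['P'] right=['J', 'K'] parent=E

Answer: C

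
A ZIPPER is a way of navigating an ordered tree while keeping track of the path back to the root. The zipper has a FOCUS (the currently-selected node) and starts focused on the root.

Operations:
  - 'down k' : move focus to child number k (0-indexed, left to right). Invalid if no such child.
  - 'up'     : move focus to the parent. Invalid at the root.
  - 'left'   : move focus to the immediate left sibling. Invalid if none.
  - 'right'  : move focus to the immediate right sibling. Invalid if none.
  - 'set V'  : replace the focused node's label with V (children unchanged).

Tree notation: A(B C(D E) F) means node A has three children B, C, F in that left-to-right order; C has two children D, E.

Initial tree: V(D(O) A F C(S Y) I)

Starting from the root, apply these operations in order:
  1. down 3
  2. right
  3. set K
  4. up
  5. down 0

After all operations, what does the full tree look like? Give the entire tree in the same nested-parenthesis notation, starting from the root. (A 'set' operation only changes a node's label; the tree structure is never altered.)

Step 1 (down 3): focus=C path=3 depth=1 children=['S', 'Y'] left=['D', 'A', 'F'] right=['I'] parent=V
Step 2 (right): focus=I path=4 depth=1 children=[] left=['D', 'A', 'F', 'C'] right=[] parent=V
Step 3 (set K): focus=K path=4 depth=1 children=[] left=['D', 'A', 'F', 'C'] right=[] parent=V
Step 4 (up): focus=V path=root depth=0 children=['D', 'A', 'F', 'C', 'K'] (at root)
Step 5 (down 0): focus=D path=0 depth=1 children=['O'] left=[] right=['A', 'F', 'C', 'K'] parent=V

Answer: V(D(O) A F C(S Y) K)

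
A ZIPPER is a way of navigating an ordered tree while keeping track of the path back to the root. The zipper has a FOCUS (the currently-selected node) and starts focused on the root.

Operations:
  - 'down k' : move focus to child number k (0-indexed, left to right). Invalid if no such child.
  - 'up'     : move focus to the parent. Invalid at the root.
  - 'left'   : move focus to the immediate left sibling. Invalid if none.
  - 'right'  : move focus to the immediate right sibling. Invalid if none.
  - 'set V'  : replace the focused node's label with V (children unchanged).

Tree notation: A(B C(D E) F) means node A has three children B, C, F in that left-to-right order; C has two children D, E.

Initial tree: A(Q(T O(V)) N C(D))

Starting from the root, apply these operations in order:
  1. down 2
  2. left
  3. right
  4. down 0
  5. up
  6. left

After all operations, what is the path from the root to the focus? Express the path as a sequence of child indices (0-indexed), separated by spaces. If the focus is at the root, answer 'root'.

Step 1 (down 2): focus=C path=2 depth=1 children=['D'] left=['Q', 'N'] right=[] parent=A
Step 2 (left): focus=N path=1 depth=1 children=[] left=['Q'] right=['C'] parent=A
Step 3 (right): focus=C path=2 depth=1 children=['D'] left=['Q', 'N'] right=[] parent=A
Step 4 (down 0): focus=D path=2/0 depth=2 children=[] left=[] right=[] parent=C
Step 5 (up): focus=C path=2 depth=1 children=['D'] left=['Q', 'N'] right=[] parent=A
Step 6 (left): focus=N path=1 depth=1 children=[] left=['Q'] right=['C'] parent=A

Answer: 1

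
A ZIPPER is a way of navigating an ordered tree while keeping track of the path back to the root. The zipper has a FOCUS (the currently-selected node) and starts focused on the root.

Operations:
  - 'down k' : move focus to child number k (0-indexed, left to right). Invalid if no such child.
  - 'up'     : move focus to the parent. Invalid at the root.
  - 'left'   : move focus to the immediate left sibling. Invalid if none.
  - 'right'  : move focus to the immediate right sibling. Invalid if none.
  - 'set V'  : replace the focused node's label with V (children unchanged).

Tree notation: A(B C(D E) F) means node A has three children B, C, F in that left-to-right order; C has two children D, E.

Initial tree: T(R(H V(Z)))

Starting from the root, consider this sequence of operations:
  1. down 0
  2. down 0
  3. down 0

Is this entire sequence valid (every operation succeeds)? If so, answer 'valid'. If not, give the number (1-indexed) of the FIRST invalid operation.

Answer: 3

Derivation:
Step 1 (down 0): focus=R path=0 depth=1 children=['H', 'V'] left=[] right=[] parent=T
Step 2 (down 0): focus=H path=0/0 depth=2 children=[] left=[] right=['V'] parent=R
Step 3 (down 0): INVALID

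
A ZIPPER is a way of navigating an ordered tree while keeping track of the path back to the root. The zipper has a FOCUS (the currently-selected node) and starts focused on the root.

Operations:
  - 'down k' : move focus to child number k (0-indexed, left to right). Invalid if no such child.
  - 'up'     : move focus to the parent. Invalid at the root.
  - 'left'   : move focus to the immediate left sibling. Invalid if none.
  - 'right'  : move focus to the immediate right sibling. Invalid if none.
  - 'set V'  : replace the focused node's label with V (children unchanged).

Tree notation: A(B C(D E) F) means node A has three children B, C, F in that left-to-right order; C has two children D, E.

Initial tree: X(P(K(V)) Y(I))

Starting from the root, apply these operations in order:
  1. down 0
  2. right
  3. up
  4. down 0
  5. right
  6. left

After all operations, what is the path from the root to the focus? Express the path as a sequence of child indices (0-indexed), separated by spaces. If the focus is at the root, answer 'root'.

Step 1 (down 0): focus=P path=0 depth=1 children=['K'] left=[] right=['Y'] parent=X
Step 2 (right): focus=Y path=1 depth=1 children=['I'] left=['P'] right=[] parent=X
Step 3 (up): focus=X path=root depth=0 children=['P', 'Y'] (at root)
Step 4 (down 0): focus=P path=0 depth=1 children=['K'] left=[] right=['Y'] parent=X
Step 5 (right): focus=Y path=1 depth=1 children=['I'] left=['P'] right=[] parent=X
Step 6 (left): focus=P path=0 depth=1 children=['K'] left=[] right=['Y'] parent=X

Answer: 0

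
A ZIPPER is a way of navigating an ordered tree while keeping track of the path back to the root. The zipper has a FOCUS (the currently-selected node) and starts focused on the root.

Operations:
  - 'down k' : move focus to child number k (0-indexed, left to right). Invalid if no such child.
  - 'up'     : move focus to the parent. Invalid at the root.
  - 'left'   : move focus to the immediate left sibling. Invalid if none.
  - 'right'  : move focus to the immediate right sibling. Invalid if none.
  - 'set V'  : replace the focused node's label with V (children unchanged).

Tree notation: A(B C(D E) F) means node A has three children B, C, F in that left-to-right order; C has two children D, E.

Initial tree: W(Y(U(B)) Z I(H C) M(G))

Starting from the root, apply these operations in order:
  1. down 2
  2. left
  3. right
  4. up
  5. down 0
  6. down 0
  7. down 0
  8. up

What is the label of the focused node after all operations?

Step 1 (down 2): focus=I path=2 depth=1 children=['H', 'C'] left=['Y', 'Z'] right=['M'] parent=W
Step 2 (left): focus=Z path=1 depth=1 children=[] left=['Y'] right=['I', 'M'] parent=W
Step 3 (right): focus=I path=2 depth=1 children=['H', 'C'] left=['Y', 'Z'] right=['M'] parent=W
Step 4 (up): focus=W path=root depth=0 children=['Y', 'Z', 'I', 'M'] (at root)
Step 5 (down 0): focus=Y path=0 depth=1 children=['U'] left=[] right=['Z', 'I', 'M'] parent=W
Step 6 (down 0): focus=U path=0/0 depth=2 children=['B'] left=[] right=[] parent=Y
Step 7 (down 0): focus=B path=0/0/0 depth=3 children=[] left=[] right=[] parent=U
Step 8 (up): focus=U path=0/0 depth=2 children=['B'] left=[] right=[] parent=Y

Answer: U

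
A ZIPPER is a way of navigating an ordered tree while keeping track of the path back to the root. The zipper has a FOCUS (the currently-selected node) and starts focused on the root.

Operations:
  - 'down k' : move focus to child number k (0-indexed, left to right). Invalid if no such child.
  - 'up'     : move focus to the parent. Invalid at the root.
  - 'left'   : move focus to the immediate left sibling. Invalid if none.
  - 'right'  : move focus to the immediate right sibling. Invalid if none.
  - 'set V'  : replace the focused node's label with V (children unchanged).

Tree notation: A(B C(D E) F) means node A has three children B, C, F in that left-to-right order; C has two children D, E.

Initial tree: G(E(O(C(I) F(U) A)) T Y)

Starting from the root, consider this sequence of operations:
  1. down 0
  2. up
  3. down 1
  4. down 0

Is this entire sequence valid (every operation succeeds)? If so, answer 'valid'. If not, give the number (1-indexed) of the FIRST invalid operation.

Answer: 4

Derivation:
Step 1 (down 0): focus=E path=0 depth=1 children=['O'] left=[] right=['T', 'Y'] parent=G
Step 2 (up): focus=G path=root depth=0 children=['E', 'T', 'Y'] (at root)
Step 3 (down 1): focus=T path=1 depth=1 children=[] left=['E'] right=['Y'] parent=G
Step 4 (down 0): INVALID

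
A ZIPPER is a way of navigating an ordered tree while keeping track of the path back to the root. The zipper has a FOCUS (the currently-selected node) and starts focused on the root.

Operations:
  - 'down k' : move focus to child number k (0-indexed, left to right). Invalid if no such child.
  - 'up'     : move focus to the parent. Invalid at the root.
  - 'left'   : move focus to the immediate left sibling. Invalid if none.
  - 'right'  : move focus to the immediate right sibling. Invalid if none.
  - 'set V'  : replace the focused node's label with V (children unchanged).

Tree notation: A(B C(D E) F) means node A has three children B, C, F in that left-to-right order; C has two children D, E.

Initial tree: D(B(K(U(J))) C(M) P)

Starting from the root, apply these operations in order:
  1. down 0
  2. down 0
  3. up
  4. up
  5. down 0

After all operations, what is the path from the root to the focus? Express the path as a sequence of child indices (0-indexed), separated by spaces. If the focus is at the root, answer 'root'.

Answer: 0

Derivation:
Step 1 (down 0): focus=B path=0 depth=1 children=['K'] left=[] right=['C', 'P'] parent=D
Step 2 (down 0): focus=K path=0/0 depth=2 children=['U'] left=[] right=[] parent=B
Step 3 (up): focus=B path=0 depth=1 children=['K'] left=[] right=['C', 'P'] parent=D
Step 4 (up): focus=D path=root depth=0 children=['B', 'C', 'P'] (at root)
Step 5 (down 0): focus=B path=0 depth=1 children=['K'] left=[] right=['C', 'P'] parent=D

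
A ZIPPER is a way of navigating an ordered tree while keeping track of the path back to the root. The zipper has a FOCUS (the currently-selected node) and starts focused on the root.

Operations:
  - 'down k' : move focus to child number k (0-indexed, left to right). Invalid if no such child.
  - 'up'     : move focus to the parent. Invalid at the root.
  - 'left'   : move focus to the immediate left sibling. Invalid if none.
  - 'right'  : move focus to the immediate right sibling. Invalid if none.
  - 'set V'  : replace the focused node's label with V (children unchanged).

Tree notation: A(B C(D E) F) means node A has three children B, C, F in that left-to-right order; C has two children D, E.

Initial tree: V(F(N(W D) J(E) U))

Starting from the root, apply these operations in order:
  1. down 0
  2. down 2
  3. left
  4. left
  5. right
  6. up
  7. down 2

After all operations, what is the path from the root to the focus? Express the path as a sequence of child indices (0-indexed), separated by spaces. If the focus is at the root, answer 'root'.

Step 1 (down 0): focus=F path=0 depth=1 children=['N', 'J', 'U'] left=[] right=[] parent=V
Step 2 (down 2): focus=U path=0/2 depth=2 children=[] left=['N', 'J'] right=[] parent=F
Step 3 (left): focus=J path=0/1 depth=2 children=['E'] left=['N'] right=['U'] parent=F
Step 4 (left): focus=N path=0/0 depth=2 children=['W', 'D'] left=[] right=['J', 'U'] parent=F
Step 5 (right): focus=J path=0/1 depth=2 children=['E'] left=['N'] right=['U'] parent=F
Step 6 (up): focus=F path=0 depth=1 children=['N', 'J', 'U'] left=[] right=[] parent=V
Step 7 (down 2): focus=U path=0/2 depth=2 children=[] left=['N', 'J'] right=[] parent=F

Answer: 0 2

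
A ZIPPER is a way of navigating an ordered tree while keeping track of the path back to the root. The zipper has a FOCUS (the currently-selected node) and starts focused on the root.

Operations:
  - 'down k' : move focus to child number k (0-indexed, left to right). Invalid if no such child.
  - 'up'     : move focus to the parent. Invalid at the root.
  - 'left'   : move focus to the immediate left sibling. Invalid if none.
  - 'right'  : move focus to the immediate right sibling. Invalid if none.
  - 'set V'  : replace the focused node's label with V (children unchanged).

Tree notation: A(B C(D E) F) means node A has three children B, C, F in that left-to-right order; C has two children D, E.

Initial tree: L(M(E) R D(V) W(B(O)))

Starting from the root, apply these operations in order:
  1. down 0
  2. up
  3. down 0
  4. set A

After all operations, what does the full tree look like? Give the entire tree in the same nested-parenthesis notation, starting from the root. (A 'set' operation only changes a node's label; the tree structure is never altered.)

Answer: L(A(E) R D(V) W(B(O)))

Derivation:
Step 1 (down 0): focus=M path=0 depth=1 children=['E'] left=[] right=['R', 'D', 'W'] parent=L
Step 2 (up): focus=L path=root depth=0 children=['M', 'R', 'D', 'W'] (at root)
Step 3 (down 0): focus=M path=0 depth=1 children=['E'] left=[] right=['R', 'D', 'W'] parent=L
Step 4 (set A): focus=A path=0 depth=1 children=['E'] left=[] right=['R', 'D', 'W'] parent=L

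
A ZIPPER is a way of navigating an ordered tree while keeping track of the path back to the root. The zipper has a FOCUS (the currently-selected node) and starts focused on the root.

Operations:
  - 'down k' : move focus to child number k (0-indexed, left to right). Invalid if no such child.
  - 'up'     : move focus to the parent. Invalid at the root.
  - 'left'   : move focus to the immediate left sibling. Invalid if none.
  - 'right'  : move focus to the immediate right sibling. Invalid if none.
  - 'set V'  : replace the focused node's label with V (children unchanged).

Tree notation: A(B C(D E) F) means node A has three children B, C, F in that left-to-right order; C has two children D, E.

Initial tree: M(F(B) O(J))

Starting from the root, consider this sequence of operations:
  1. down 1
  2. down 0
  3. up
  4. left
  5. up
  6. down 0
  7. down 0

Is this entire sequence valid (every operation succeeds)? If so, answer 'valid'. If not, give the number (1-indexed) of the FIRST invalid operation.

Answer: valid

Derivation:
Step 1 (down 1): focus=O path=1 depth=1 children=['J'] left=['F'] right=[] parent=M
Step 2 (down 0): focus=J path=1/0 depth=2 children=[] left=[] right=[] parent=O
Step 3 (up): focus=O path=1 depth=1 children=['J'] left=['F'] right=[] parent=M
Step 4 (left): focus=F path=0 depth=1 children=['B'] left=[] right=['O'] parent=M
Step 5 (up): focus=M path=root depth=0 children=['F', 'O'] (at root)
Step 6 (down 0): focus=F path=0 depth=1 children=['B'] left=[] right=['O'] parent=M
Step 7 (down 0): focus=B path=0/0 depth=2 children=[] left=[] right=[] parent=F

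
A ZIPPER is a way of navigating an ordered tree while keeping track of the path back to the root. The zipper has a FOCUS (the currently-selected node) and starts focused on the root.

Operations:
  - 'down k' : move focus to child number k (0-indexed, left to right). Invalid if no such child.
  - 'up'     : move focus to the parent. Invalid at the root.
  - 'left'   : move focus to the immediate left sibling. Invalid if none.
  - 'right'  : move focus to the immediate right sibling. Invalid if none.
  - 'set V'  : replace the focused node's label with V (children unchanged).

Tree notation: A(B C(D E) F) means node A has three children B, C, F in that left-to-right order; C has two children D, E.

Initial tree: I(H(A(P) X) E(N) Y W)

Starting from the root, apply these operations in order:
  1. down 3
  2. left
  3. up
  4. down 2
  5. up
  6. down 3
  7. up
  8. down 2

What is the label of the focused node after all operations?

Step 1 (down 3): focus=W path=3 depth=1 children=[] left=['H', 'E', 'Y'] right=[] parent=I
Step 2 (left): focus=Y path=2 depth=1 children=[] left=['H', 'E'] right=['W'] parent=I
Step 3 (up): focus=I path=root depth=0 children=['H', 'E', 'Y', 'W'] (at root)
Step 4 (down 2): focus=Y path=2 depth=1 children=[] left=['H', 'E'] right=['W'] parent=I
Step 5 (up): focus=I path=root depth=0 children=['H', 'E', 'Y', 'W'] (at root)
Step 6 (down 3): focus=W path=3 depth=1 children=[] left=['H', 'E', 'Y'] right=[] parent=I
Step 7 (up): focus=I path=root depth=0 children=['H', 'E', 'Y', 'W'] (at root)
Step 8 (down 2): focus=Y path=2 depth=1 children=[] left=['H', 'E'] right=['W'] parent=I

Answer: Y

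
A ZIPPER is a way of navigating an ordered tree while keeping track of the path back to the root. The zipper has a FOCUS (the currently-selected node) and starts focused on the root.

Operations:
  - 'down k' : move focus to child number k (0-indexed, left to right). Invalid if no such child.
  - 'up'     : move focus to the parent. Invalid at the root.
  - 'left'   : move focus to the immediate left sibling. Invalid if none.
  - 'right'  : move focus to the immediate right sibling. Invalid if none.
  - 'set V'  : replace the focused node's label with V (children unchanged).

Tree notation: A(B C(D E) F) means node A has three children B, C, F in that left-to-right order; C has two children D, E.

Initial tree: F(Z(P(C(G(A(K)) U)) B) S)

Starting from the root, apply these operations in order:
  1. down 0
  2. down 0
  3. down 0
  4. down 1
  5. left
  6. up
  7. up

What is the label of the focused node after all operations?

Step 1 (down 0): focus=Z path=0 depth=1 children=['P', 'B'] left=[] right=['S'] parent=F
Step 2 (down 0): focus=P path=0/0 depth=2 children=['C'] left=[] right=['B'] parent=Z
Step 3 (down 0): focus=C path=0/0/0 depth=3 children=['G', 'U'] left=[] right=[] parent=P
Step 4 (down 1): focus=U path=0/0/0/1 depth=4 children=[] left=['G'] right=[] parent=C
Step 5 (left): focus=G path=0/0/0/0 depth=4 children=['A'] left=[] right=['U'] parent=C
Step 6 (up): focus=C path=0/0/0 depth=3 children=['G', 'U'] left=[] right=[] parent=P
Step 7 (up): focus=P path=0/0 depth=2 children=['C'] left=[] right=['B'] parent=Z

Answer: P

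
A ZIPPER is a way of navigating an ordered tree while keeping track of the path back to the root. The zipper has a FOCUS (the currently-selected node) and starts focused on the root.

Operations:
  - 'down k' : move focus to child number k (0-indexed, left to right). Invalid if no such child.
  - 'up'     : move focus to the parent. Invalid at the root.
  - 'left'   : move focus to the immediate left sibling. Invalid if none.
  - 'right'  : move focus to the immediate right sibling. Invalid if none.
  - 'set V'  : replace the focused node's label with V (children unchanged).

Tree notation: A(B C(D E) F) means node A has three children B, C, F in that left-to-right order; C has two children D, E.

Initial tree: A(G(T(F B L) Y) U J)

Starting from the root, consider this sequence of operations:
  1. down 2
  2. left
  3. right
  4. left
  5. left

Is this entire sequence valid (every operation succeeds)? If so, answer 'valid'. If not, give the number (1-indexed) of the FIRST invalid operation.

Step 1 (down 2): focus=J path=2 depth=1 children=[] left=['G', 'U'] right=[] parent=A
Step 2 (left): focus=U path=1 depth=1 children=[] left=['G'] right=['J'] parent=A
Step 3 (right): focus=J path=2 depth=1 children=[] left=['G', 'U'] right=[] parent=A
Step 4 (left): focus=U path=1 depth=1 children=[] left=['G'] right=['J'] parent=A
Step 5 (left): focus=G path=0 depth=1 children=['T', 'Y'] left=[] right=['U', 'J'] parent=A

Answer: valid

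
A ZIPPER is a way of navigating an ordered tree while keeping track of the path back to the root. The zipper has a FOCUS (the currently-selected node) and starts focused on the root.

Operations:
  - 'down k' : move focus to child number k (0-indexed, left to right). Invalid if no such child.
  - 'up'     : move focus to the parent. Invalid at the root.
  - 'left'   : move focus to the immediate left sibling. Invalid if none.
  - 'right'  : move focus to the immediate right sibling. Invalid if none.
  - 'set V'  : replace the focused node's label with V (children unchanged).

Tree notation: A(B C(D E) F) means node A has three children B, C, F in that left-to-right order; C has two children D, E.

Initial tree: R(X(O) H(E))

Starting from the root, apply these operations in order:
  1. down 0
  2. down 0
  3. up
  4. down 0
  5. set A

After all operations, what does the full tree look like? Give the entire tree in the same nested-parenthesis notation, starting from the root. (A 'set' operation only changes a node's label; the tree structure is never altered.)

Step 1 (down 0): focus=X path=0 depth=1 children=['O'] left=[] right=['H'] parent=R
Step 2 (down 0): focus=O path=0/0 depth=2 children=[] left=[] right=[] parent=X
Step 3 (up): focus=X path=0 depth=1 children=['O'] left=[] right=['H'] parent=R
Step 4 (down 0): focus=O path=0/0 depth=2 children=[] left=[] right=[] parent=X
Step 5 (set A): focus=A path=0/0 depth=2 children=[] left=[] right=[] parent=X

Answer: R(X(A) H(E))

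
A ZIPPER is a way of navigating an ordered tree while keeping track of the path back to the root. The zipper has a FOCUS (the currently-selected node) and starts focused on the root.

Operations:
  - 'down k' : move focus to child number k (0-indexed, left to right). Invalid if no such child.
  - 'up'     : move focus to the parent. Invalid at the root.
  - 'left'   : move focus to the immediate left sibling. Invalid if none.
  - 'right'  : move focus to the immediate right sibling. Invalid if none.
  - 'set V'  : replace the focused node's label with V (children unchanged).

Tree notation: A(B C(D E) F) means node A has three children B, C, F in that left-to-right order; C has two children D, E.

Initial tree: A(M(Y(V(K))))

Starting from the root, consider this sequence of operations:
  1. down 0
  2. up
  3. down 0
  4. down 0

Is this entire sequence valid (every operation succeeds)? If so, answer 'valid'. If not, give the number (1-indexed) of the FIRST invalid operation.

Step 1 (down 0): focus=M path=0 depth=1 children=['Y'] left=[] right=[] parent=A
Step 2 (up): focus=A path=root depth=0 children=['M'] (at root)
Step 3 (down 0): focus=M path=0 depth=1 children=['Y'] left=[] right=[] parent=A
Step 4 (down 0): focus=Y path=0/0 depth=2 children=['V'] left=[] right=[] parent=M

Answer: valid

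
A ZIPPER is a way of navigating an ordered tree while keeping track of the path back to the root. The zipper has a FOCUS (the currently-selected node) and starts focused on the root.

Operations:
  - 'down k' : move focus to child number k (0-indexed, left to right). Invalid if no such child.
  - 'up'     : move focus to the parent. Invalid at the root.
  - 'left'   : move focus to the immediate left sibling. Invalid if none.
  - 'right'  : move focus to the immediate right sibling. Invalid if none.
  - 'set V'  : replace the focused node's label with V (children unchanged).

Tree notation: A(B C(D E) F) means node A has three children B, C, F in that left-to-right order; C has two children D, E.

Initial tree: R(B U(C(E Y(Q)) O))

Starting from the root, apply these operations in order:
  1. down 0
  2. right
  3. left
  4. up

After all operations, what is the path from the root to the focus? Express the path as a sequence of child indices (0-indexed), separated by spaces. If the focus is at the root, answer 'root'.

Answer: root

Derivation:
Step 1 (down 0): focus=B path=0 depth=1 children=[] left=[] right=['U'] parent=R
Step 2 (right): focus=U path=1 depth=1 children=['C', 'O'] left=['B'] right=[] parent=R
Step 3 (left): focus=B path=0 depth=1 children=[] left=[] right=['U'] parent=R
Step 4 (up): focus=R path=root depth=0 children=['B', 'U'] (at root)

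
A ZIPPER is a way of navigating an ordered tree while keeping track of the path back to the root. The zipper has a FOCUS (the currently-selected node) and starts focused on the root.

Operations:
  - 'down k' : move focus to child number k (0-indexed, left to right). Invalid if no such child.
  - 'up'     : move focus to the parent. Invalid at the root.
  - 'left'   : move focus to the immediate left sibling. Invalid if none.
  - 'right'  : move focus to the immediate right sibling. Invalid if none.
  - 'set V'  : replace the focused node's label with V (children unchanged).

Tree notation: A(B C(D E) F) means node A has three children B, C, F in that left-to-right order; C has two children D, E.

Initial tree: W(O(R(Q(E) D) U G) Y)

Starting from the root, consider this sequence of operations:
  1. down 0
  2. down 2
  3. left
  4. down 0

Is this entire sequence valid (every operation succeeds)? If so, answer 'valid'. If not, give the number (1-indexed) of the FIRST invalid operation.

Step 1 (down 0): focus=O path=0 depth=1 children=['R', 'U', 'G'] left=[] right=['Y'] parent=W
Step 2 (down 2): focus=G path=0/2 depth=2 children=[] left=['R', 'U'] right=[] parent=O
Step 3 (left): focus=U path=0/1 depth=2 children=[] left=['R'] right=['G'] parent=O
Step 4 (down 0): INVALID

Answer: 4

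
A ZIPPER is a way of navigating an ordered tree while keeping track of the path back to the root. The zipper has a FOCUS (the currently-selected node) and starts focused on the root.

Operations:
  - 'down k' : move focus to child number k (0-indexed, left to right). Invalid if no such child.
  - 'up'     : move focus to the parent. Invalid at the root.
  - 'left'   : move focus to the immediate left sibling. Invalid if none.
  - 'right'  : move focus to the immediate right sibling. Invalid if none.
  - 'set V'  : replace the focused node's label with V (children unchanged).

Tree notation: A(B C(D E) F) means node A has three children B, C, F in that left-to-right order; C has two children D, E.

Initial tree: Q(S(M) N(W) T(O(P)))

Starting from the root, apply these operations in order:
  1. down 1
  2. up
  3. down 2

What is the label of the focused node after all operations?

Answer: T

Derivation:
Step 1 (down 1): focus=N path=1 depth=1 children=['W'] left=['S'] right=['T'] parent=Q
Step 2 (up): focus=Q path=root depth=0 children=['S', 'N', 'T'] (at root)
Step 3 (down 2): focus=T path=2 depth=1 children=['O'] left=['S', 'N'] right=[] parent=Q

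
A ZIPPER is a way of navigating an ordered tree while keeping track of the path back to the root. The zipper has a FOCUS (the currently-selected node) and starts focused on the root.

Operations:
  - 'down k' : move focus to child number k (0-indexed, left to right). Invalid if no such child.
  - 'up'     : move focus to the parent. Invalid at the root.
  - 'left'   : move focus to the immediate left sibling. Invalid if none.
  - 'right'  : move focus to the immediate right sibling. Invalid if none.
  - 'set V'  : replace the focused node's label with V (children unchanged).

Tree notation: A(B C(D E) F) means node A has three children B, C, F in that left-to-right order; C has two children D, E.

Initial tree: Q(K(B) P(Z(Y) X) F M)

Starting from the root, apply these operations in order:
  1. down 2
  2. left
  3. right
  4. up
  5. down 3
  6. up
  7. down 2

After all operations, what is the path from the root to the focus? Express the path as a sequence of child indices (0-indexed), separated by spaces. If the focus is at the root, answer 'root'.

Answer: 2

Derivation:
Step 1 (down 2): focus=F path=2 depth=1 children=[] left=['K', 'P'] right=['M'] parent=Q
Step 2 (left): focus=P path=1 depth=1 children=['Z', 'X'] left=['K'] right=['F', 'M'] parent=Q
Step 3 (right): focus=F path=2 depth=1 children=[] left=['K', 'P'] right=['M'] parent=Q
Step 4 (up): focus=Q path=root depth=0 children=['K', 'P', 'F', 'M'] (at root)
Step 5 (down 3): focus=M path=3 depth=1 children=[] left=['K', 'P', 'F'] right=[] parent=Q
Step 6 (up): focus=Q path=root depth=0 children=['K', 'P', 'F', 'M'] (at root)
Step 7 (down 2): focus=F path=2 depth=1 children=[] left=['K', 'P'] right=['M'] parent=Q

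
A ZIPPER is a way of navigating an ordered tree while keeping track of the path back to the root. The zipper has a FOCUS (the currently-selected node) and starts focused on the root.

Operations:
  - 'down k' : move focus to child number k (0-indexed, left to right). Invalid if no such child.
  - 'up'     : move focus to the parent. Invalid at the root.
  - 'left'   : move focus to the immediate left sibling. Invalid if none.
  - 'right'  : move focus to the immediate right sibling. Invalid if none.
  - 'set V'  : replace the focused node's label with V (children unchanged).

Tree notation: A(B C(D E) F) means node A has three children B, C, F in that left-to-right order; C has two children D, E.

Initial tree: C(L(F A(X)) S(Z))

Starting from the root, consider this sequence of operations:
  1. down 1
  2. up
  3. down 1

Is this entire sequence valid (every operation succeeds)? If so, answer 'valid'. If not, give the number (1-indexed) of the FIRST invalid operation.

Step 1 (down 1): focus=S path=1 depth=1 children=['Z'] left=['L'] right=[] parent=C
Step 2 (up): focus=C path=root depth=0 children=['L', 'S'] (at root)
Step 3 (down 1): focus=S path=1 depth=1 children=['Z'] left=['L'] right=[] parent=C

Answer: valid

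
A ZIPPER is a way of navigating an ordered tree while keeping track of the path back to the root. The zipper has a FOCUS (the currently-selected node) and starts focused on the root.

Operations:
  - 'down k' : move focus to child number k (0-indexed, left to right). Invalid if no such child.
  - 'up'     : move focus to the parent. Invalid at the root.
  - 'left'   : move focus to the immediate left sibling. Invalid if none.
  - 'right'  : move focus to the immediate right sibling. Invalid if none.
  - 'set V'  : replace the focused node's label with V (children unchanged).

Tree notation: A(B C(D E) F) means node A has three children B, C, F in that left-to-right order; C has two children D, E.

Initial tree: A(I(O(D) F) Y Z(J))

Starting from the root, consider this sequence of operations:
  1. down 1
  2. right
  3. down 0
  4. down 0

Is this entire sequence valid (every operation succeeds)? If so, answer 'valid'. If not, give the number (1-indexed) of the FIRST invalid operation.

Step 1 (down 1): focus=Y path=1 depth=1 children=[] left=['I'] right=['Z'] parent=A
Step 2 (right): focus=Z path=2 depth=1 children=['J'] left=['I', 'Y'] right=[] parent=A
Step 3 (down 0): focus=J path=2/0 depth=2 children=[] left=[] right=[] parent=Z
Step 4 (down 0): INVALID

Answer: 4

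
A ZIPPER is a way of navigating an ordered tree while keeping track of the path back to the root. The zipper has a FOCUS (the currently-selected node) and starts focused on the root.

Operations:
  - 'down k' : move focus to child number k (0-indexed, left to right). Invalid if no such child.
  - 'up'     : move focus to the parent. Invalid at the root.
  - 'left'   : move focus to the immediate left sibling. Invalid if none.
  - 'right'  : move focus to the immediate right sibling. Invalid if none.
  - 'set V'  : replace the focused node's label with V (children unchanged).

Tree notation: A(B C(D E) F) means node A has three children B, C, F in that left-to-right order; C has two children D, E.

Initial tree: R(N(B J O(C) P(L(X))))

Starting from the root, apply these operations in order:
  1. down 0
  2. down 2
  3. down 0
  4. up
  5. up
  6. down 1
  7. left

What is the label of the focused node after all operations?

Answer: B

Derivation:
Step 1 (down 0): focus=N path=0 depth=1 children=['B', 'J', 'O', 'P'] left=[] right=[] parent=R
Step 2 (down 2): focus=O path=0/2 depth=2 children=['C'] left=['B', 'J'] right=['P'] parent=N
Step 3 (down 0): focus=C path=0/2/0 depth=3 children=[] left=[] right=[] parent=O
Step 4 (up): focus=O path=0/2 depth=2 children=['C'] left=['B', 'J'] right=['P'] parent=N
Step 5 (up): focus=N path=0 depth=1 children=['B', 'J', 'O', 'P'] left=[] right=[] parent=R
Step 6 (down 1): focus=J path=0/1 depth=2 children=[] left=['B'] right=['O', 'P'] parent=N
Step 7 (left): focus=B path=0/0 depth=2 children=[] left=[] right=['J', 'O', 'P'] parent=N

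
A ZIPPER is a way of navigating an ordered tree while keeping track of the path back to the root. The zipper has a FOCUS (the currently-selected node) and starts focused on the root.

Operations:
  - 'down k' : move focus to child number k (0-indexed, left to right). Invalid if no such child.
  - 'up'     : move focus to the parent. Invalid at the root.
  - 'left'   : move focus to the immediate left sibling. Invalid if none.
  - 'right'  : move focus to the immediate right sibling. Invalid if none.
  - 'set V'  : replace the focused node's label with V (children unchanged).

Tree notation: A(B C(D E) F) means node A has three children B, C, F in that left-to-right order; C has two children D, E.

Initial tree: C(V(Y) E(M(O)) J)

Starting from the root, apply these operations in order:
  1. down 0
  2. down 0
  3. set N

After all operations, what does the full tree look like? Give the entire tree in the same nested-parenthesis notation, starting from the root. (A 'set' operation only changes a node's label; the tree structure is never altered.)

Answer: C(V(N) E(M(O)) J)

Derivation:
Step 1 (down 0): focus=V path=0 depth=1 children=['Y'] left=[] right=['E', 'J'] parent=C
Step 2 (down 0): focus=Y path=0/0 depth=2 children=[] left=[] right=[] parent=V
Step 3 (set N): focus=N path=0/0 depth=2 children=[] left=[] right=[] parent=V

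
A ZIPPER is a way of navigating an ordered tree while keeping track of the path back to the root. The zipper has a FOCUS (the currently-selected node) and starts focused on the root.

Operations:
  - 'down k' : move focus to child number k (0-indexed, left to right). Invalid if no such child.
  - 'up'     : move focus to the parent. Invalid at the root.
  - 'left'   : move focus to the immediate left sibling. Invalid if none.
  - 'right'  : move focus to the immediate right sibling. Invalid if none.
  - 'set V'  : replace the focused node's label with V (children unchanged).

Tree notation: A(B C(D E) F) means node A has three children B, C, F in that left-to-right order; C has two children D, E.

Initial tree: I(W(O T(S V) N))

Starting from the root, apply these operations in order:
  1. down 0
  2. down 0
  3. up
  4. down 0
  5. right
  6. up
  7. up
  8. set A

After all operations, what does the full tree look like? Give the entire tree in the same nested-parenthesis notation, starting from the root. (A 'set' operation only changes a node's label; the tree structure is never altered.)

Answer: A(W(O T(S V) N))

Derivation:
Step 1 (down 0): focus=W path=0 depth=1 children=['O', 'T', 'N'] left=[] right=[] parent=I
Step 2 (down 0): focus=O path=0/0 depth=2 children=[] left=[] right=['T', 'N'] parent=W
Step 3 (up): focus=W path=0 depth=1 children=['O', 'T', 'N'] left=[] right=[] parent=I
Step 4 (down 0): focus=O path=0/0 depth=2 children=[] left=[] right=['T', 'N'] parent=W
Step 5 (right): focus=T path=0/1 depth=2 children=['S', 'V'] left=['O'] right=['N'] parent=W
Step 6 (up): focus=W path=0 depth=1 children=['O', 'T', 'N'] left=[] right=[] parent=I
Step 7 (up): focus=I path=root depth=0 children=['W'] (at root)
Step 8 (set A): focus=A path=root depth=0 children=['W'] (at root)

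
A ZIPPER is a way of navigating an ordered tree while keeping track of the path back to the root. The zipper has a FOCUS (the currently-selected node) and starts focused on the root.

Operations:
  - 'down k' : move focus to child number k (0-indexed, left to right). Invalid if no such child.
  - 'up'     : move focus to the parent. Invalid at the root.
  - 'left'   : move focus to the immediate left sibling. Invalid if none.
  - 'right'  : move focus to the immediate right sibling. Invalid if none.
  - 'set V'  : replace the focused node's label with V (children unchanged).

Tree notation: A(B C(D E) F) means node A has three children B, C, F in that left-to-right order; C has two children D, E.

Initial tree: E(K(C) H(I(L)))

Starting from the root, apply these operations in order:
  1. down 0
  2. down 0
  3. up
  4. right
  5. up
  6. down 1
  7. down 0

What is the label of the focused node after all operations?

Answer: I

Derivation:
Step 1 (down 0): focus=K path=0 depth=1 children=['C'] left=[] right=['H'] parent=E
Step 2 (down 0): focus=C path=0/0 depth=2 children=[] left=[] right=[] parent=K
Step 3 (up): focus=K path=0 depth=1 children=['C'] left=[] right=['H'] parent=E
Step 4 (right): focus=H path=1 depth=1 children=['I'] left=['K'] right=[] parent=E
Step 5 (up): focus=E path=root depth=0 children=['K', 'H'] (at root)
Step 6 (down 1): focus=H path=1 depth=1 children=['I'] left=['K'] right=[] parent=E
Step 7 (down 0): focus=I path=1/0 depth=2 children=['L'] left=[] right=[] parent=H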